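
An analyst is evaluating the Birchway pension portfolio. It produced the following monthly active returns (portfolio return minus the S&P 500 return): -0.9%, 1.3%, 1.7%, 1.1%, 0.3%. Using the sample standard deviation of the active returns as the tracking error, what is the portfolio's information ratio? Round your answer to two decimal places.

0.68

r̄ = (-0.9 + 1.3 + 1.7 + 1.1 + 0.3) / 5 = 0.7000%
Sample σ = √[Σ(r − r̄)² / 4] = √[4.2400 / 4] = √1.0600 = 1.0296%
IR = r̄ / tracking error = 0.7000 / 1.0296 = 0.6799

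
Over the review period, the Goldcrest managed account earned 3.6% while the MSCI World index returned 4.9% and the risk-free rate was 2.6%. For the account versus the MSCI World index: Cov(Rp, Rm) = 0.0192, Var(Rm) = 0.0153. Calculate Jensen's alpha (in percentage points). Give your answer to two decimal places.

-1.89

β = Cov / Var = 0.0192 / 0.0153 = 1.2549
E[R] = Rf + β(Rm − Rf) = 2.6% + 1.2549 × (4.9% − 2.6%) = 5.4863%
α = Rp − E[R] = 3.6% − 5.4863% = -1.8863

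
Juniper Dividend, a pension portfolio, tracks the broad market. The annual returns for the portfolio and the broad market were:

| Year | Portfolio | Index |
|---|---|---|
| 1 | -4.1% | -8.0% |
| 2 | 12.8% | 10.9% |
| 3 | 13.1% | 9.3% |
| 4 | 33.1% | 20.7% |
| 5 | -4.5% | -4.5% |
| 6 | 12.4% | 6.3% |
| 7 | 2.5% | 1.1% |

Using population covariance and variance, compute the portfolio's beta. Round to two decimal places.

r̄p = 9.3286%,  r̄m = 5.1143%
Cov = Σ(rp − r̄p)(rm − r̄m) / 7 = 106.6396
Var(rm) = Σ(rm − r̄m)² / 7 = 82.2641
β = Cov / Var = 106.6396 / 82.2641 = 1.2963

1.30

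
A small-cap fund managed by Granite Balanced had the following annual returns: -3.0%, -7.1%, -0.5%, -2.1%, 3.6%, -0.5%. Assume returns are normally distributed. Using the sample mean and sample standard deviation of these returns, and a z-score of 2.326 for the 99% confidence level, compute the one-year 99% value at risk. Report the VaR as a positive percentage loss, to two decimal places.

9.79

Mean return r̄ = -9.60 / 6 = -1.6000%
Σ(r − r̄)² = 61.9200; sample σ = √(61.9200/5) = 3.5191%
VaR = −(r̄ − z·σ) = −(-1.6000 − 2.326 × 3.5191) = −(-9.7854) = 9.7854%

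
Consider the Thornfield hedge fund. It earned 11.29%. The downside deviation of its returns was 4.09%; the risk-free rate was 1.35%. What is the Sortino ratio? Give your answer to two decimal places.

2.43

Sortino = (Rp − Rf) / σd = (11.29% − 1.35%) / 4.09% = 9.94% / 4.09% = 2.4303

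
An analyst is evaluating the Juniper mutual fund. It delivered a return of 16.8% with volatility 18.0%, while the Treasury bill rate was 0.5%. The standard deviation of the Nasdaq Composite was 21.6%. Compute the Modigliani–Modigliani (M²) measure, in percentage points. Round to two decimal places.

Sharpe = (Rp − Rf) / σp = (16.8% − 0.5%) / 18.0% = 0.9056
M² = Rf + Sharpe × σm = 0.5% + 0.9056 × 21.6% = 20.0610%

20.06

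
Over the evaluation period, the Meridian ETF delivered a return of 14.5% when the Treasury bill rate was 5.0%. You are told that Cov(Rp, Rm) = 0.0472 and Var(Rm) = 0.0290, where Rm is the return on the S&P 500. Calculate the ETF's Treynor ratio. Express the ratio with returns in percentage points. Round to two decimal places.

β = Cov / Var = 0.0472 / 0.0290 = 1.6276
Treynor = (Rp − Rf) / β = (14.5% − 5.0%) / 1.6276 = 9.50 / 1.6276 = 5.8368

5.84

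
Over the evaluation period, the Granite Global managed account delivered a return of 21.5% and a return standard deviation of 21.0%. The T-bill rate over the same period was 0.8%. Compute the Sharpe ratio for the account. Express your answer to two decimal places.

0.99

Sharpe = (Rp − Rf) / σp = (21.5% − 0.8%) / 21.0% = 20.70% / 21.0% = 0.9857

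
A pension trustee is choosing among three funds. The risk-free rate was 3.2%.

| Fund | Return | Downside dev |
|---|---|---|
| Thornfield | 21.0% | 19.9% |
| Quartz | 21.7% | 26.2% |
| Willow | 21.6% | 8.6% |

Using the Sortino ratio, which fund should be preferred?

Willow

Thornfield: Sortino ratio = (21.0% − 3.2%) / 19.9% = 0.894
Quartz: Sortino ratio = (21.7% − 3.2%) / 26.2% = 0.706
Willow: Sortino ratio = (21.6% − 3.2%) / 8.6% = 2.140
Highest: Willow (2.140).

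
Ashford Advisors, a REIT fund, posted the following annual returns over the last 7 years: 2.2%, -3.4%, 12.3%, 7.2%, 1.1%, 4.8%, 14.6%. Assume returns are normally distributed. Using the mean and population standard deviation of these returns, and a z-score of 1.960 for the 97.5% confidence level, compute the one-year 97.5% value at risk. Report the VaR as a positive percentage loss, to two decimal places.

r̄ = (2.2 − 3.4 + 12.3 + 7.2 + 1.1 + 4.8 + 14.6) / 7 = 5.5429%
Population std dev = √[241.8771 / 7] = 5.8783%
VaR = −(r̄ − z·σ) = −(5.5429 − 1.960 × 5.8783) = −(-5.9786) = 5.9786%

5.98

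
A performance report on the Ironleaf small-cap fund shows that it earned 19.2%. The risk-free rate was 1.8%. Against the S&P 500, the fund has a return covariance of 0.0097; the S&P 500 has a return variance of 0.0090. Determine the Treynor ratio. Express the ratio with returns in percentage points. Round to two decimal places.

16.14

β = Cov / Var = 0.0097 / 0.0090 = 1.0778
Treynor = (Rp − Rf) / β = (19.2% − 1.8%) / 1.0778 = 17.40 / 1.0778 = 16.1440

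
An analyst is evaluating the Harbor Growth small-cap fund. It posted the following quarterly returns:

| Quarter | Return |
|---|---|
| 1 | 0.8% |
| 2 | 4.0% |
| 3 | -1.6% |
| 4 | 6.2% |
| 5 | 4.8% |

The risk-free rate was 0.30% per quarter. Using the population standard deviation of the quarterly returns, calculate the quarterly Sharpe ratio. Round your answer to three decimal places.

Mean return μ = 14.20 / 5 = 2.8400%
Σ(r − μ)² = 40.3520; population σ = √(40.3520/5) = 2.8408%
Sharpe = (μ − rf) / σ = (2.8400 − 0.3) / 2.8408 = 2.5400 / 2.8408 = 0.8941

0.894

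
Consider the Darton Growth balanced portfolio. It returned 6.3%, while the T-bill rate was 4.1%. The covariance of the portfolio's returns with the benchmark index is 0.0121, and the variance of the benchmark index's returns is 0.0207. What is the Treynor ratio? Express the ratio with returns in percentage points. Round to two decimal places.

β = Cov / Var = 0.0121 / 0.0207 = 0.5845
Treynor = (Rp − Rf) / β = (6.3% − 4.1%) / 0.5845 = 2.20 / 0.5845 = 3.7639

3.76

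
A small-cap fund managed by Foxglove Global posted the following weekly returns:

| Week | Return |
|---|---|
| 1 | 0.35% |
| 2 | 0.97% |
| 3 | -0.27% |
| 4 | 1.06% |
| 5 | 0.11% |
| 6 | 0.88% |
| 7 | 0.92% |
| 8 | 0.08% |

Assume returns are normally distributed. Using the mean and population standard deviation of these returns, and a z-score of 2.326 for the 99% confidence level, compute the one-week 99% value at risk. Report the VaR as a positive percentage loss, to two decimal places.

0.59

r̄ = (0.35 + 0.97 − 0.27 + 1.06 + 0.11 + 0.88 + 0.92 + 0.08) / 8 = 4.100 / 8 = 0.5125%
Σ(r − r̄)² = (0.35 − 0.5125)² + (0.97 − 0.5125)² + (-0.27 − 0.5125)² + … = 1.7980
population σ = √(1.7980 / 8) = √0.2248 = 0.4741%
VaR = −(r̄ − z·σ) = −(0.5125 − 2.326 × 0.4741) = −(-0.5903) = 0.5903%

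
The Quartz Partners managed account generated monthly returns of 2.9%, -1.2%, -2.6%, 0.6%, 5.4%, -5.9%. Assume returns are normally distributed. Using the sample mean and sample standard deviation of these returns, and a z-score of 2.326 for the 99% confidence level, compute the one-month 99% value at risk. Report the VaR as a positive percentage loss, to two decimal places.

Mean return r̄ = -0.80 / 6 = -0.1333%
Σ(r − r̄)² = (2.9 − (-0.1333))² + (-1.2 − (-0.1333))² + (-2.6 − (-0.1333))² + … = 80.8333
σ = √[80.8333 / 5] = 4.0208%
VaR = −(r̄ − z·σ) = −(-0.1333 − 2.326 × 4.0208) = −(-9.4857) = 9.4857%

9.49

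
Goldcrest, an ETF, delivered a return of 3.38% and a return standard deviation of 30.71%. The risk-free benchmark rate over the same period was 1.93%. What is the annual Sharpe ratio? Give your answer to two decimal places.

Sharpe = (Rp − Rf) / σp = (3.38% − 1.93%) / 30.71% = 1.45% / 30.71% = 0.0472

0.05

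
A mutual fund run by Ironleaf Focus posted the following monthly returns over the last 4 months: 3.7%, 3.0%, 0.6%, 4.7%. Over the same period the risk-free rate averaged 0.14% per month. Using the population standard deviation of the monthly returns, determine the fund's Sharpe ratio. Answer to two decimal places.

1.89

r̄ = (3.7 + 3 + 0.6 + 4.7) / 4 = 3.0000%
Σ(r − r̄)² = (3.7 − 3.0000)² + (3 − 3.0000)² + (0.6 − 3.0000)² + … = 9.1400
population σ = √(9.1400 / 4) = √2.2850 = 1.5116%
Sharpe = (r̄ − rf) / σ = (3.0000 − 0.14) / 1.5116 = 2.8600 / 1.5116 = 1.8920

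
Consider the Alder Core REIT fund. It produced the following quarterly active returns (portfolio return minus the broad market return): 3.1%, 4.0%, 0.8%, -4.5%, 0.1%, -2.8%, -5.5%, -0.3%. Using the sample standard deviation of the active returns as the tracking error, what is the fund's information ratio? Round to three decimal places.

-0.187

Mean return r̄ = -5.10 / 8 = -0.6375%
Sample σ = √[Σ(r − r̄)² / 7] = √[81.4388 / 7] = √11.6341 = 3.4109%
IR = r̄ / tracking error = -0.6375 / 3.4109 = -0.1869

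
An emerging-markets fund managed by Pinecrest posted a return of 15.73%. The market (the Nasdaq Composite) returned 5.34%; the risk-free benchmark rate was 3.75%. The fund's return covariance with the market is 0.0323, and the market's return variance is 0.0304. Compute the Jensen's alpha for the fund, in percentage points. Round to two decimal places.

10.29

β = Cov / Var = 0.0323 / 0.0304 = 1.0625
E[R] = Rf + β(Rm − Rf) = 3.75% + 1.0625 × (5.34% − 3.75%) = 5.4394%
α = Rp − E[R] = 15.73% − 5.4394% = 10.2906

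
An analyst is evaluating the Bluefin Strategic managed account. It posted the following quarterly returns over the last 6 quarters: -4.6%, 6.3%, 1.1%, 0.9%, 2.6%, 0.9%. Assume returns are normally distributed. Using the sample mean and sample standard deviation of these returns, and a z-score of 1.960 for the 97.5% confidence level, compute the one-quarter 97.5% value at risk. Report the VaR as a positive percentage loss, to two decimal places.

Mean return r̄ = 7.20 / 6 = 1.2000%
Σ(r − r̄)² = (-4.6 − 1.2000)² + (6.3 − 1.2000)² + (1.1 − 1.2000)² + … = 61.8000
σ = √[61.8000 / 5] = 3.5157%
VaR = −(r̄ − z·σ) = −(1.2000 − 1.960 × 3.5157) = −(-5.6908) = 5.6908%

5.69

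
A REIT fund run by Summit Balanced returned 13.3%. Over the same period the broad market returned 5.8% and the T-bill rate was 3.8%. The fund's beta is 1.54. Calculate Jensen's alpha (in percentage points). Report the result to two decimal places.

6.42

CAPM expected return = Rf + β(Rm − Rf) = 3.8% + 1.54 × (5.8% − 3.8%) = 3.8 + 1.54 × 2.00 = 6.8800%
Jensen's α = Rp − E[R] = 13.3% − 6.8800% = 6.4200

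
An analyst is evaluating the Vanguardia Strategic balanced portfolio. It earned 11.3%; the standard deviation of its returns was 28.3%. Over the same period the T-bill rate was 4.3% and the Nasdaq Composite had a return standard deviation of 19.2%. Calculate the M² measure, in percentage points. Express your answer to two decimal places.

Sharpe = (Rp − Rf) / σp = (11.3% − 4.3%) / 28.3% = 0.2473
M² = Rf + Sharpe × σm = 4.3% + 0.2473 × 19.2% = 9.0482%

9.05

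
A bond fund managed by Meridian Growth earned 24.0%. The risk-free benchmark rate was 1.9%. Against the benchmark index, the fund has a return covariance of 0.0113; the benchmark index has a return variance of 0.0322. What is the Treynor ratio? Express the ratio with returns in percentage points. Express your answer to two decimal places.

62.98

β = Cov / Var = 0.0113 / 0.0322 = 0.3509
Treynor = (Rp − Rf) / β = (24.0% − 1.9%) / 0.3509 = 22.10 / 0.3509 = 62.9809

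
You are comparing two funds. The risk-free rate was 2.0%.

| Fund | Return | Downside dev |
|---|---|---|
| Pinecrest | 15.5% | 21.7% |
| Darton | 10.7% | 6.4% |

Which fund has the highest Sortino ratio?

Darton

Pinecrest: Sortino ratio = (15.5% − 2.0%) / 21.7% = 0.622
Darton: Sortino ratio = (10.7% − 2.0%) / 6.4% = 1.359
Highest: Darton (1.359).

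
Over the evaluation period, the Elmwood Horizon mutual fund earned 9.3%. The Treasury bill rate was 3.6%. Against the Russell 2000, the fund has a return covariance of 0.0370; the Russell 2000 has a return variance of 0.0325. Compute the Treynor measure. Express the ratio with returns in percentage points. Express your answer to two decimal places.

β = Cov / Var = 0.0370 / 0.0325 = 1.1385
Treynor = (Rp − Rf) / β = (9.3% − 3.6%) / 1.1385 = 5.70 / 1.1385 = 5.0066

5.01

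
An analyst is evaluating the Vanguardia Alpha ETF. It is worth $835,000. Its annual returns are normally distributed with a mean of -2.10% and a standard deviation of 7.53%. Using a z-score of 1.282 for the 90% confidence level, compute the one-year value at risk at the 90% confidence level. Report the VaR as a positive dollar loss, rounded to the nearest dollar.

Return at the 90% tail: μ − z·σ = -2.10% − 1.282 × 7.53% = -2.1 − 9.65346 = -11.75346%
VaR = −(-11.75346%) × $835,000 = 11.75346% × $835,000 = $98,141

$98,141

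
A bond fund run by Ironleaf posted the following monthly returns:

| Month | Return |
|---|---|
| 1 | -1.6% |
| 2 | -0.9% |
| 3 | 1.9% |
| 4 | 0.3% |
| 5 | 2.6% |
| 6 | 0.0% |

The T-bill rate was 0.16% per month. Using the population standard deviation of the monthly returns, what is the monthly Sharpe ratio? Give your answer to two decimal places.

r̄ = (-1.6 − 0.9 + 1.9 + 0.3 + 2.6 + 0) / 6 = 0.3833%
Σ(r − r̄)² = (-1.6 − 0.3833)² + (-0.9 − 0.3833)² + (1.9 − 0.3833)² + … = 12.9483
population σ = √(12.9483 / 6) = √2.1581 = 1.4690%
Sharpe = (r̄ − rf) / σ = (0.3833 − 0.16) / 1.4690 = 0.2233 / 1.4690 = 0.1520

0.15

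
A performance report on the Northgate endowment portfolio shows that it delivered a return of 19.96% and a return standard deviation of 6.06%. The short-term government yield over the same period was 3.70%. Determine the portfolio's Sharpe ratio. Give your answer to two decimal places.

Sharpe = (Rp − Rf) / σp = (19.96% − 3.70%) / 6.06% = 16.26% / 6.06% = 2.6832

2.68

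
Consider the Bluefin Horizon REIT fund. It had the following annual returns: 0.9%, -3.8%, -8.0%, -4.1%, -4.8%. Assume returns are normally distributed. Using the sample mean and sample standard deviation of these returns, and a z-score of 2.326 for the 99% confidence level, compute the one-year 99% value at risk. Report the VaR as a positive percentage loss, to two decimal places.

r̄ = (0.9 − 3.8 − 8 − 4.1 − 4.8) / 5 = -3.9600%
Σ(r − r̄)² = 40.6920; sample σ = √(40.6920/4) = 3.1895%
VaR = −(r̄ − z·σ) = −(-3.9600 − 2.326 × 3.1895) = −(-11.3788) = 11.3788%

11.38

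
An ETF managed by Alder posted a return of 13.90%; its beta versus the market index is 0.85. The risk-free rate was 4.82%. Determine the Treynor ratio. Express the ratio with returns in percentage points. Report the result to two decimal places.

Treynor = (Rp − Rf) / β = (13.90% − 4.82%) / 0.85 = 9.08 / 0.85 = 10.6824

10.68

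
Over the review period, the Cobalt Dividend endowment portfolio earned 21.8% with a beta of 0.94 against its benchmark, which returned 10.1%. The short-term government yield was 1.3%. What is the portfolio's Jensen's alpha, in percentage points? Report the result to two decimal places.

12.23

CAPM expected return = Rf + β(Rm − Rf) = 1.3% + 0.94 × (10.1% − 1.3%) = 1.3 + 0.94 × 8.80 = 9.5720%
Jensen's α = Rp − E[R] = 21.8% − 9.5720% = 12.2280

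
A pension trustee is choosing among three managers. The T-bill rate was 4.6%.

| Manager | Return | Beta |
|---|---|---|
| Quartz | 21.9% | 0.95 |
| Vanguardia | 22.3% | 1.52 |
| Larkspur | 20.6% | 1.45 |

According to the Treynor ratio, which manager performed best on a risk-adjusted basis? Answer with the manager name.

Quartz: Treynor = (21.9% − 4.6%) / 0.95 = 18.211
Vanguardia: Treynor = (22.3% − 4.6%) / 1.52 = 11.645
Larkspur: Treynor = (20.6% − 4.6%) / 1.45 = 11.034
Highest: Quartz (18.211).

Quartz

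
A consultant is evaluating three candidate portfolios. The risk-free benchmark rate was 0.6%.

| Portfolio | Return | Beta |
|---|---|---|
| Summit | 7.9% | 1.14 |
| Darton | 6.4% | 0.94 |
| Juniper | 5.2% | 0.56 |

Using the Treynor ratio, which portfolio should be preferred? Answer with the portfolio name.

Summit: Treynor = (7.9% − 0.6%) / 1.14 = 6.404
Darton: Treynor = (6.4% − 0.6%) / 0.94 = 6.170
Juniper: Treynor = (5.2% − 0.6%) / 0.56 = 8.214
Highest: Juniper (8.214).

Juniper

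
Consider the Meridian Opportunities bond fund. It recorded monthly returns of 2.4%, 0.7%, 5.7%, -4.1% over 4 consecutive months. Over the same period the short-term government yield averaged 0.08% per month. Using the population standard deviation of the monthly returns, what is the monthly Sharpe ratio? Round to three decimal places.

0.310

r̄ = (2.4 + 0.7 + 5.7 − 4.1) / 4 = 1.1750%
Σ(r − r̄)² = 50.0275; population σ = √(50.0275/4) = 3.5365%
Sharpe = (r̄ − rf) / σ = (1.1750 − 0.08) / 3.5365 = 1.0950 / 3.5365 = 0.3096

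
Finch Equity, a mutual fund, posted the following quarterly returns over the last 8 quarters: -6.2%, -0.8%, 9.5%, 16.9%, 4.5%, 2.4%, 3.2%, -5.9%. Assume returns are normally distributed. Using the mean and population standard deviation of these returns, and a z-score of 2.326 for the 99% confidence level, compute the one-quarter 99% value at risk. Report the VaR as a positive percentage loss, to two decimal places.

μ = (-6.2 − 0.8 + 9.5 + 16.9 + 4.5 + 2.4 + 3.2 − 5.9) / 8 = 23.60 / 8 = 2.9500%
Σ(r − μ)² = (-6.2 − 2.9500)² + (-0.8 − 2.9500)² + (9.5 − 2.9500)² + … = 416.3800
σ = √[416.3800 / 8] = 7.2144%
VaR = −(μ − z·σ) = −(2.9500 − 2.326 × 7.2144) = −(-13.8307) = 13.8307%

13.83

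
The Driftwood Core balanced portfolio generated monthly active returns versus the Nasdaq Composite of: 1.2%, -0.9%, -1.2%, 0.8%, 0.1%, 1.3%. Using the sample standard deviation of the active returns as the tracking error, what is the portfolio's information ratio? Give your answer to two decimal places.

0.20

r̄ = (1.2 − 0.9 − 1.2 + 0.8 + 0.1 + 1.3) / 6 = 0.2167%
Σ(r − r̄)² = (1.2 − 0.2167)² + (-0.9 − 0.2167)² + … = 5.7483
sample σ = √(5.7483 / 5) = √1.1497 = 1.0722%
IR = r̄ / tracking error = 0.2167 / 1.0722 = 0.2021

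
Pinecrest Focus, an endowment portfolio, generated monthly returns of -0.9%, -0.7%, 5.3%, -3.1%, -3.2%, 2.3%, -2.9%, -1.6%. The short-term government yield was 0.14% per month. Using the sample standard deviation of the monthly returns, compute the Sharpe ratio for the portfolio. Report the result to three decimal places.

-0.247

μ = (-0.9 − 0.7 + 5.3 − 3.1 − 3.2 + 2.3 − 2.9 − 1.6) / 8 = -0.6000%
Σ(r − μ)² = (-0.9 − (-0.6000))² + (-0.7 − (-0.6000))² + (5.3 − (-0.6000))² + … = 62.6200
σ = √[62.6200 / 7] = 2.9909%
Sharpe = (μ − rf) / σ = (-0.6000 − 0.14) / 2.9909 = -0.7400 / 2.9909 = -0.2474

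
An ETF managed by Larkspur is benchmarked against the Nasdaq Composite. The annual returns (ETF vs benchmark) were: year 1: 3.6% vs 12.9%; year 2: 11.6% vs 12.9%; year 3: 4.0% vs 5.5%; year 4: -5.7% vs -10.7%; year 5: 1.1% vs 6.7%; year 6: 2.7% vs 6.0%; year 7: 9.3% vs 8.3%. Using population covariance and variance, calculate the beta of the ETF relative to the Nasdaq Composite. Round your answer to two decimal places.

r̄p = 3.8000%,  r̄m = 5.9429%
Cov = Σ(rp − r̄p)(rm − r̄m) / 7 = 31.6786
Var(rm) = Σ(rm − r̄m)² / 7 = 54.3024
β = Cov / Var = 31.6786 / 54.3024 = 0.5834

0.58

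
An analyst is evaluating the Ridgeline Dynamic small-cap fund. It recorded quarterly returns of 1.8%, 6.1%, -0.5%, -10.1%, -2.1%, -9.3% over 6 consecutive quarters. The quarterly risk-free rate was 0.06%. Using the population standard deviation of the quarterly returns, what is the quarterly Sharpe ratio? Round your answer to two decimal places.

-0.42

r̄ = (1.8 + 6.1 − 0.5 − 10.1 − 2.1 − 9.3) / 6 = -2.3500%
Σ(r − r̄)² = (1.8 − (-2.3500))² + (6.1 − (-2.3500))² + … = 200.4750
population σ = √(200.4750 / 6) = √33.4125 = 5.7804%
Sharpe = (r̄ − rf) / σ = (-2.3500 − 0.06) / 5.7804 = -2.4100 / 5.7804 = -0.4169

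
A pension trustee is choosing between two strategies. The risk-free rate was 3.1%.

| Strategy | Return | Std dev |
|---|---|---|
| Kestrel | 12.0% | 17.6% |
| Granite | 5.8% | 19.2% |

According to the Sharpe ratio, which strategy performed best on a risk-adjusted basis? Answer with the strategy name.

Kestrel: Sharpe ratio = (12.0% − 3.1%) / 17.6% = 0.506
Granite: Sharpe ratio = (5.8% − 3.1%) / 19.2% = 0.141
Highest: Kestrel (0.506).

Kestrel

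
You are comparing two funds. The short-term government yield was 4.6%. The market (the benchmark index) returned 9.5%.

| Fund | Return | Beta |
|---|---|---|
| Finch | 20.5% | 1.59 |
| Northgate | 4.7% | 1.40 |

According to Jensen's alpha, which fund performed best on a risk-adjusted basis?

Finch

Finch: α = 20.5% − [4.6% + 1.59 × (9.5% − 4.6%)] = 8.109
Northgate: α = 4.7% − [4.6% + 1.40 × (9.5% − 4.6%)] = -6.760
Highest: Finch (8.109).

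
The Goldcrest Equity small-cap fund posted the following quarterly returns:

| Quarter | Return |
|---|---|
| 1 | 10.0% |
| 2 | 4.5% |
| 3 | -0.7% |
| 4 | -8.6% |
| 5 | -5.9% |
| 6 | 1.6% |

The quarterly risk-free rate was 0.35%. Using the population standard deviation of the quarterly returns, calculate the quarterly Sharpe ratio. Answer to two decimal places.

-0.03

Mean return r̄ = 0.90 / 6 = 0.1500%
Population σ = √[Σ(r − r̄)² / 6] = √[231.9350 / 6] = √38.6558 = 6.2174%
Sharpe = (r̄ − rf) / σ = (0.1500 − 0.35) / 6.2174 = -0.2000 / 6.2174 = -0.0322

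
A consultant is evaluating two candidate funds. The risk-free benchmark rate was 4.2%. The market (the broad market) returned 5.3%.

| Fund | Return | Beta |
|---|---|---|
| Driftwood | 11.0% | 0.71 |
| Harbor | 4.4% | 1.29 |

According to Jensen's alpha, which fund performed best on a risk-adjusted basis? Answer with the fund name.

Driftwood

Driftwood: α = 11.0% − [4.2% + 0.71 × (5.3% − 4.2%)] = 6.019
Harbor: α = 4.4% − [4.2% + 1.29 × (5.3% − 4.2%)] = -1.219
Highest: Driftwood (6.019).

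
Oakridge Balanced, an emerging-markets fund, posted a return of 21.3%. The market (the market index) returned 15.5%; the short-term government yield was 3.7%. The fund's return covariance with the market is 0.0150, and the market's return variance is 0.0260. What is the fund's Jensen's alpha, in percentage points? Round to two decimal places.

10.79

β = Cov / Var = 0.0150 / 0.0260 = 0.5769
E[R] = Rf + β(Rm − Rf) = 3.7% + 0.5769 × (15.5% − 3.7%) = 10.5074%
α = Rp − E[R] = 21.3% − 10.5074% = 10.7926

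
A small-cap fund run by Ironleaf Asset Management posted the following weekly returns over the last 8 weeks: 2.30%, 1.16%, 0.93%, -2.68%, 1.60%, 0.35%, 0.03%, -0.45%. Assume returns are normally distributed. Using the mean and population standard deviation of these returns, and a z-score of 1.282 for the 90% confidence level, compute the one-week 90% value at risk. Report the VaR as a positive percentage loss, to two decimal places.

Mean return r̄ = 3.240 / 8 = 0.4050%
Σ(r − r̄)² = (2.3 − 0.4050)² + (1.16 − 0.4050)² + … = 16.2566
σ = √[16.2566 / 8] = 1.4255%
VaR = −(r̄ − z·σ) = −(0.4050 − 1.282 × 1.4255) = −(-1.4225) = 1.4225%

1.42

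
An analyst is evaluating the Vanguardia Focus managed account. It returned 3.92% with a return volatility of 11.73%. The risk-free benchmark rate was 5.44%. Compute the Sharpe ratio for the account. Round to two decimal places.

-0.13

Sharpe = (Rp − Rf) / σp = (3.92% − 5.44%) / 11.73% = -1.52% / 11.73% = -0.1296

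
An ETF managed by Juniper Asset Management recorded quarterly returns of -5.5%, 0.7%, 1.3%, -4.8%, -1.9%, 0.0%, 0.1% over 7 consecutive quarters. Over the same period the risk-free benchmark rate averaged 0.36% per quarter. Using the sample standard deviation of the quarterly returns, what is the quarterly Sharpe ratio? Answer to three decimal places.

-0.662

r̄ = (-5.5 + 0.7 + 1.3 − 4.8 − 1.9 + 0 + 0.1) / 7 = -10.10 / 7 = -1.4429%
Σ(r − r̄)² = 44.5171; sample σ = √(44.5171/6) = 2.7239%
Sharpe = (r̄ − rf) / σ = (-1.4429 − 0.36) / 2.7239 = -1.8029 / 2.7239 = -0.6619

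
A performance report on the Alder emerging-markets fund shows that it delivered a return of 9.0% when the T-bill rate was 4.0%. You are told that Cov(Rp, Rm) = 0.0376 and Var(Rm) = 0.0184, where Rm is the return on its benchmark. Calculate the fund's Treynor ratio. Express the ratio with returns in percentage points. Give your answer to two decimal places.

2.45

β = Cov / Var = 0.0376 / 0.0184 = 2.0435
Treynor = (Rp − Rf) / β = (9.0% − 4.0%) / 2.0435 = 5.00 / 2.0435 = 2.4468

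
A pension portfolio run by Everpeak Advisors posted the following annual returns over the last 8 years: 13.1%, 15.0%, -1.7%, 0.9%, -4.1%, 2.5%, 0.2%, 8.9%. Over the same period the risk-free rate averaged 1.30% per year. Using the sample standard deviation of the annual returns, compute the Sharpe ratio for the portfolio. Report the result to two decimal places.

0.43

Mean return r̄ = 34.80 / 8 = 4.3500%
Sample σ = √[Σ(r − r̄)² / 7] = √[351.2400 / 7] = √50.1771 = 7.0836%
Sharpe = (r̄ − rf) / σ = (4.3500 − 1.3) / 7.0836 = 3.0500 / 7.0836 = 0.4306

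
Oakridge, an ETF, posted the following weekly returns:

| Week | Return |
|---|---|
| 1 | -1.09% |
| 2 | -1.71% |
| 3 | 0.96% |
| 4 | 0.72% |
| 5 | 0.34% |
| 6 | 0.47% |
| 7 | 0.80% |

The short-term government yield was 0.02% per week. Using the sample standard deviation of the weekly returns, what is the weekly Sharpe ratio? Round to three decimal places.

0.048

Mean return r̄ = 0.490 / 7 = 0.0700%
Sample std dev = √[6.4944 / 6] = 1.0404%
Sharpe = (r̄ − rf) / σ = (0.0700 − 0.02) / 1.0404 = 0.0500 / 1.0404 = 0.0481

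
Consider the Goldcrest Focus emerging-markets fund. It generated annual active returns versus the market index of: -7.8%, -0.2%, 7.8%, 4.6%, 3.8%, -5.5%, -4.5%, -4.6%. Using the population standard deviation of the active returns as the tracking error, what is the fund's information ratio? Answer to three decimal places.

Mean return r̄ = -6.40 / 8 = -0.8000%
Population std dev = √[223.8600 / 8] = 5.2898%
IR = r̄ / tracking error = -0.8000 / 5.2898 = -0.1512

-0.151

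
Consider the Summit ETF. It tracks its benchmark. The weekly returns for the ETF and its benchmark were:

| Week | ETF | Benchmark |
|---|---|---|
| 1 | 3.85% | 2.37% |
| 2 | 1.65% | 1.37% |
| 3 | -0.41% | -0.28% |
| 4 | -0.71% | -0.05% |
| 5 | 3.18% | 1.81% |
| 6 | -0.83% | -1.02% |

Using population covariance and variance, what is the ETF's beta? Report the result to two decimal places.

r̄p = 1.1217%,  r̄m = 0.7000%
Cov = Σ(rp − r̄p)(rm − r̄m) / 6 = 2.2378
Var(rm) = Σ(rm − r̄m)² / 6 = 1.4919
β = Cov / Var = 2.2378 / 1.4919 = 1.5000

1.50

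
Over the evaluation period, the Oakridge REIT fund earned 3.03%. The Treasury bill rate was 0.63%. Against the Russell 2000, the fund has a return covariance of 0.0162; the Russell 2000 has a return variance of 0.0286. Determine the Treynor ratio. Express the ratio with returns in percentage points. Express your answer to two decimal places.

4.24

β = Cov / Var = 0.0162 / 0.0286 = 0.5664
Treynor = (Rp − Rf) / β = (3.03% − 0.63%) / 0.5664 = 2.40 / 0.5664 = 4.2373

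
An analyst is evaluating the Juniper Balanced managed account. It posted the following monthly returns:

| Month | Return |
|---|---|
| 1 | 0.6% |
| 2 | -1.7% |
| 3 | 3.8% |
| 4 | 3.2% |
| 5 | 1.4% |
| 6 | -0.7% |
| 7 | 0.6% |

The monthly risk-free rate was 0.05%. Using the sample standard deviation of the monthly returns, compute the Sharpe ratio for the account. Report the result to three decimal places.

0.496

r̄ = (0.6 − 1.7 + 3.8 + 3.2 + 1.4 − 0.7 + 0.6) / 7 = 7.20 / 7 = 1.0286%
Σ(r − r̄)² = (0.6 − 1.0286)² + (-1.7 − 1.0286)² + (3.8 − 1.0286)² + … = 23.3343
σ = √[23.3343 / 6] = 1.9721%
Sharpe = (r̄ − rf) / σ = (1.0286 − 0.05) / 1.9721 = 0.9786 / 1.9721 = 0.4962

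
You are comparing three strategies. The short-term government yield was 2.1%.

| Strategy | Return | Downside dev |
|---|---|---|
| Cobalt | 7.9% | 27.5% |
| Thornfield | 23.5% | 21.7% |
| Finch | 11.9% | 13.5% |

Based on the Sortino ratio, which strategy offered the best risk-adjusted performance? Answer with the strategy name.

Cobalt: Sortino ratio = (7.9% − 2.1%) / 27.5% = 0.211
Thornfield: Sortino ratio = (23.5% − 2.1%) / 21.7% = 0.986
Finch: Sortino ratio = (11.9% − 2.1%) / 13.5% = 0.726
Highest: Thornfield (0.986).

Thornfield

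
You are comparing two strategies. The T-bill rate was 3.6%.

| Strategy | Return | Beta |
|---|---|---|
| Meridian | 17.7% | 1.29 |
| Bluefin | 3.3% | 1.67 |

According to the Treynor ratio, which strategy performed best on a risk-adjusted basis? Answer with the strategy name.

Meridian: Treynor = (17.7% − 3.6%) / 1.29 = 10.930
Bluefin: Treynor = (3.3% − 3.6%) / 1.67 = -0.180
Highest: Meridian (10.930).

Meridian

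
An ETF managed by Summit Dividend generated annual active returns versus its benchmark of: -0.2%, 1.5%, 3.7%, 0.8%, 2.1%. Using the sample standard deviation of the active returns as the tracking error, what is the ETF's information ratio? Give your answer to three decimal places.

1.081

Mean return r̄ = 7.90 / 5 = 1.5800%
Σ(r − r̄)² = (-0.2 − 1.5800)² + (1.5 − 1.5800)² + (3.7 − 1.5800)² + … = 8.5480
sample σ = √(8.5480 / 4) = √2.1370 = 1.4618%
IR = r̄ / tracking error = 1.5800 / 1.4618 = 1.0809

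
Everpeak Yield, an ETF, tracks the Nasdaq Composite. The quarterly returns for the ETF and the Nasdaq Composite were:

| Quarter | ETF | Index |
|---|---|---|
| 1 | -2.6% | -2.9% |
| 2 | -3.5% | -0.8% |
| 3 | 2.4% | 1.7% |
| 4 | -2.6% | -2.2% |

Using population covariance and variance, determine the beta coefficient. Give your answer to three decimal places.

r̄p = -1.5750%,  r̄m = -1.0500%
Cov = Σ(rp − r̄p)(rm − r̄m) / 4 = 3.3813
Var(rm) = Σ(rm − r̄m)² / 4 = 3.0925
β = Cov / Var = 3.3813 / 3.0925 = 1.0934

1.093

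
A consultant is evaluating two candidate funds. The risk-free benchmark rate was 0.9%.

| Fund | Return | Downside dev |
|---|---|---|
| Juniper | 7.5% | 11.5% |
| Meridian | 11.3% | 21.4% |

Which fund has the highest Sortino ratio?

Juniper

Juniper: Sortino ratio = (7.5% − 0.9%) / 11.5% = 0.574
Meridian: Sortino ratio = (11.3% − 0.9%) / 21.4% = 0.486
Highest: Juniper (0.574).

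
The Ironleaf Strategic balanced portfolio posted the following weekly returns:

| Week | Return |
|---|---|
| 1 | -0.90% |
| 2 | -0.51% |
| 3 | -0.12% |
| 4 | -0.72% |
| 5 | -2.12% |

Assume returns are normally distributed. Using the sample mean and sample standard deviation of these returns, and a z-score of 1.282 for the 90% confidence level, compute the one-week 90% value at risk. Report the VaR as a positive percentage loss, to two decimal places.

1.84

r̄ = (-0.9 − 0.51 − 0.12 − 0.72 − 2.12) / 5 = -0.8740%
Sample std dev = √[2.2779 / 4] = 0.7546%
VaR = −(r̄ − z·σ) = −(-0.8740 − 1.282 × 0.7546) = −(-1.8414) = 1.8414%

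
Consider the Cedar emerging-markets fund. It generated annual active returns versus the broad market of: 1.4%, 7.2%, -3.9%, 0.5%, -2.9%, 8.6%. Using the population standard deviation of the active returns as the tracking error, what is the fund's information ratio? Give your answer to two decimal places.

0.39

μ = (1.4 + 7.2 − 3.9 + 0.5 − 2.9 + 8.6) / 6 = 1.8167%
Σ(r − μ)² = 131.8283; population σ = √(131.8283/6) = 4.6874%
IR = μ / tracking error = 1.8167 / 4.6874 = 0.3876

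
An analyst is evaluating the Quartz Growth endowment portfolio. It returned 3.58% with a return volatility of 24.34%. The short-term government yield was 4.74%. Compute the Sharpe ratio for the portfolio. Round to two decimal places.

Sharpe = (Rp − Rf) / σp = (3.58% − 4.74%) / 24.34% = -1.16% / 24.34% = -0.0477

-0.05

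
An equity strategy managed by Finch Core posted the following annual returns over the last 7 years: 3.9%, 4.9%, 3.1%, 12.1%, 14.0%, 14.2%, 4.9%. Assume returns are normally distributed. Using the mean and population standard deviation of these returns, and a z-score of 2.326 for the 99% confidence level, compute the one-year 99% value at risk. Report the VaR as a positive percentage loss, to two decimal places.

r̄ = (3.9 + 4.9 + 3.1 + 12.1 + 14 + 14.2 + 4.9) / 7 = 8.1571%
Σ(r − r̄)² = 151.1171; population σ = √(151.1171/7) = 4.6463%
VaR = −(r̄ − z·σ) = −(8.1571 − 2.326 × 4.6463) = −(-2.6502) = 2.6502%

2.65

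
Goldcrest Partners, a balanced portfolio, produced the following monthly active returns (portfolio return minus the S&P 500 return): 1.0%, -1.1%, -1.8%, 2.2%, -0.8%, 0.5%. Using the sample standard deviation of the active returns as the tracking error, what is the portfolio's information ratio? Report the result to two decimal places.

Mean return μ = 0.00 / 6 = 0.0000%
Σ(r − μ)² = 11.1800; sample σ = √(11.1800/5) = 1.4953%
IR = μ / tracking error = 0.0000 / 1.4953 = 0.0000

0.00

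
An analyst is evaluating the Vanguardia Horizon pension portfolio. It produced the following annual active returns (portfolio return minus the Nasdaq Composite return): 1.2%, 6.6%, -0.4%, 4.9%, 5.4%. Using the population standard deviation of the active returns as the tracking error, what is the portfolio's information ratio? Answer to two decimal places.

1.33

μ = (1.2 + 6.6 − 0.4 + 4.9 + 5.4) / 5 = 3.5400%
Σ(r − μ)² = 35.6720; population σ = √(35.6720/5) = 2.6710%
IR = μ / tracking error = 3.5400 / 2.6710 = 1.3253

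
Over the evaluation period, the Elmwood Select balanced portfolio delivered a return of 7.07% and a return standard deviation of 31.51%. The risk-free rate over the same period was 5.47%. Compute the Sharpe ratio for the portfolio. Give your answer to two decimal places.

0.05

Sharpe = (Rp − Rf) / σp = (7.07% − 5.47%) / 31.51% = 1.60% / 31.51% = 0.0508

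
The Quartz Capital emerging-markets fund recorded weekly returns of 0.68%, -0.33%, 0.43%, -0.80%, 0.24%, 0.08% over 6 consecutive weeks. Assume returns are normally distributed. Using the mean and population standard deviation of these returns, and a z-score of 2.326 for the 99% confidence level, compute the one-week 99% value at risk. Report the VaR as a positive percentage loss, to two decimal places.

Mean return r̄ = 0.300 / 6 = 0.0500%
Σ(r − r̄)² = (0.68 − 0.0500)² + (-0.33 − 0.0500)² + (0.43 − 0.0500)² + … = 1.4452
population σ = √(1.4452 / 6) = √0.2409 = 0.4908%
VaR = −(r̄ − z·σ) = −(0.0500 − 2.326 × 0.4908) = −(-1.0916) = 1.0916%

1.09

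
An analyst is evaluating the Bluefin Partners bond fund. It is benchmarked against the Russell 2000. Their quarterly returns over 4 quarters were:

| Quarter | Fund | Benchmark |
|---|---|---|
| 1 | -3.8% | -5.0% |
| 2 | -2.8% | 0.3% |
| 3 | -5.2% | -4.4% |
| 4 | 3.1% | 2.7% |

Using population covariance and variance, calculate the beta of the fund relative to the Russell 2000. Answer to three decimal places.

r̄p = -2.1750%,  r̄m = -1.6000%
Cov = Σ(rp − r̄p)(rm − r̄m) / 4 = 8.8725
Var(rm) = Σ(rm − r̄m)² / 4 = 10.3750
β = Cov / Var = 8.8725 / 10.3750 = 0.8552

0.855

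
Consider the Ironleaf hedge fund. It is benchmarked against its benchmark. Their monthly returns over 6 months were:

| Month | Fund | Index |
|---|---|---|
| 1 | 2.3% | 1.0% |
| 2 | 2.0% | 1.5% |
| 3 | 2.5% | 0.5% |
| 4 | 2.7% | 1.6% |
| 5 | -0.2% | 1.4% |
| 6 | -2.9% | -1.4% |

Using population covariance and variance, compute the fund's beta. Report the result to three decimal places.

r̄p = 1.0667%,  r̄m = 0.7667%
Cov = Σ(rp − r̄p)(rm − r̄m) / 6 = 1.6239
Var(rm) = Σ(rm − r̄m)² / 6 = 1.0756
β = Cov / Var = 1.6239 / 1.0756 = 1.5098

1.510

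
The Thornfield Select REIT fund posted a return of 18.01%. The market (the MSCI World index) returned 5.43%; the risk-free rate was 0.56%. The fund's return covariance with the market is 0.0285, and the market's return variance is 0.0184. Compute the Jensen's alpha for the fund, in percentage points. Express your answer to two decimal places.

9.91

β = Cov / Var = 0.0285 / 0.0184 = 1.5489
E[R] = Rf + β(Rm − Rf) = 0.56% + 1.5489 × (5.43% − 0.56%) = 8.1031%
α = Rp − E[R] = 18.01% − 8.1031% = 9.9069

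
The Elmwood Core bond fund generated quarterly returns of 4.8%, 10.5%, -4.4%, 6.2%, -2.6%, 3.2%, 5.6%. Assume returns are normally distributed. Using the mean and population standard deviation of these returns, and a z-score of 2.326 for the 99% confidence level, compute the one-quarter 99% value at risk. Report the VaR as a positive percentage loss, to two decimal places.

r̄ = (4.8 + 10.5 − 4.4 + 6.2 − 2.6 + 3.2 + 5.6) / 7 = 23.30 / 7 = 3.3286%
Σ(r − r̄)² = (4.8 − 3.3286)² + (10.5 − 3.3286)² + (-4.4 − 3.3286)² + … = 161.8943
population σ = √(161.8943 / 7) = √23.1278 = 4.8091%
VaR = −(r̄ − z·σ) = −(3.3286 − 2.326 × 4.8091) = −(-7.8574) = 7.8574%

7.86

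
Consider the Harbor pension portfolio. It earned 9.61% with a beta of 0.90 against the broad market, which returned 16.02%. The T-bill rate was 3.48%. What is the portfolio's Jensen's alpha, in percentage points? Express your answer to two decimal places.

-5.16

CAPM expected return = Rf + β(Rm − Rf) = 3.48% + 0.90 × (16.02% − 3.48%) = 3.48 + 0.90 × 12.54 = 14.7660%
Jensen's α = Rp − E[R] = 9.61% − 14.7660% = -5.1560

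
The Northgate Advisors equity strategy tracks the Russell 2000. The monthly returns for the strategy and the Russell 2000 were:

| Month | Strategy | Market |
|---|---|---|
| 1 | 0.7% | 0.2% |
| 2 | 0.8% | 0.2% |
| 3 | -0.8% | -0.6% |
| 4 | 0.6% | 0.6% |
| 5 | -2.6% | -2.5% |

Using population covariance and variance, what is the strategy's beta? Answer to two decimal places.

1.15

r̄p = -0.2600%,  r̄m = -0.4200%
Cov = Σ(rp − r̄p)(rm − r̄m) / 5 = 1.4188
Var(rm) = Σ(rm − r̄m)² / 5 = 1.2336
β = Cov / Var = 1.4188 / 1.2336 = 1.1501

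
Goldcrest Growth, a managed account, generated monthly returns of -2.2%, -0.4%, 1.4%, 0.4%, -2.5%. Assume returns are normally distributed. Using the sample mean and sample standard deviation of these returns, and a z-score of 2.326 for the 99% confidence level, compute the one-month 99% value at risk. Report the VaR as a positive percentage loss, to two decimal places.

r̄ = (-2.2 − 0.4 + 1.4 + 0.4 − 2.5) / 5 = -3.30 / 5 = -0.6600%
Σ(r − r̄)² = 11.1920; sample σ = √(11.1920/4) = 1.6727%
VaR = −(r̄ − z·σ) = −(-0.6600 − 2.326 × 1.6727) = −(-4.5507) = 4.5507%

4.55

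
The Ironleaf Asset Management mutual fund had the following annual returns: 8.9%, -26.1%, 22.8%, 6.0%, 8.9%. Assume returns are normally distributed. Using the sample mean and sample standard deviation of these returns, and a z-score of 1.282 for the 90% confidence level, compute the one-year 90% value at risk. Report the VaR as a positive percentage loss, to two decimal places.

r̄ = (8.9 − 26.1 + 22.8 + 6 + 8.9) / 5 = 20.50 / 5 = 4.1000%
Σ(r − r̄)² = (8.9 − 4.1000)² + (-26.1 − 4.1000)² + … = 1311.4200
σ = √[1311.4200 / 4] = 18.1068%
VaR = −(r̄ − z·σ) = −(4.1000 − 1.282 × 18.1068) = −(-19.1129) = 19.1129%

19.11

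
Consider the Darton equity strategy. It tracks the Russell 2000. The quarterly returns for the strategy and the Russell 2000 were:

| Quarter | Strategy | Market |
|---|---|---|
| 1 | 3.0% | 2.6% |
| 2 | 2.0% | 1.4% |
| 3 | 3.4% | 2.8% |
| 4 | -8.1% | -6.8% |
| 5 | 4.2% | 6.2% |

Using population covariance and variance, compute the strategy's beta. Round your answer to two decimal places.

r̄p = 0.9000%,  r̄m = 1.2400%
Cov = Σ(rp − r̄p)(rm − r̄m) / 5 = 19.1320
Var(rm) = Σ(rm − r̄m)² / 5 = 18.7104
β = Cov / Var = 19.1320 / 18.7104 = 1.0225

1.02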